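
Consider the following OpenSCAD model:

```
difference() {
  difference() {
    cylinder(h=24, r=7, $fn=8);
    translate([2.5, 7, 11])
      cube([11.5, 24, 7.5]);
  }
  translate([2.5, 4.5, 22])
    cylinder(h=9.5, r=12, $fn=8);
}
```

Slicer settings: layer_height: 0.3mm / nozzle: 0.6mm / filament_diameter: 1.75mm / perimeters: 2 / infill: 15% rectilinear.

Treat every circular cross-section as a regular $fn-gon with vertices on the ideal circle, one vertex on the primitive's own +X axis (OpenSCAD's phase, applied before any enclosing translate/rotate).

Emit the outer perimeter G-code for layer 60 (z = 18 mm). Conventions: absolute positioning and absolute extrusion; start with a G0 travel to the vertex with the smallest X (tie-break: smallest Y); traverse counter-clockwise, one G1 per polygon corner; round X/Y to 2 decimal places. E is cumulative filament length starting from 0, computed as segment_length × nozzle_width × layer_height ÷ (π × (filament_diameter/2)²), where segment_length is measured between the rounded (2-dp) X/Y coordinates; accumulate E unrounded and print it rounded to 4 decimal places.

At z = 18 mm: the r=7 cylinder gives a regular 8-gon of circumradius 7 (constant along its height); the cube at (2.5, 7) is present — its section is the full 11.5×24 rectangle; Taking the first minus the rest: starting from the r=7 cylinder, the 11.5×24 cube at (2.5, 7) misses the remaining region (no effect) — 1 connected region; the cylinder at (2.5, 4.5) is not intersected at this z (z outside [22, 31.5]); Taking the first minus the rest: none of the subtracted shapes is present at this height, so the result so far is unchanged — 1 connected region. The outline is a single polygon with 8 vertices. Extrusion per mm of travel: 0.6 × 0.3 / (π × 0.875²) = 0.074835. Accumulating E over each segment gives final E = 3.2076.

G0 X-7.00 Y0.00 Z18.00
G1 X-4.95 Y-4.95 E0.4009
G1 X0.00 Y-7.00 E0.8019
G1 X4.95 Y-4.95 E1.2028
G1 X7.00 Y0.00 E1.6038
G1 X4.95 Y4.95 E2.0047
G1 X0.00 Y7.00 E2.4057
G1 X-4.95 Y4.95 E2.8066
G1 X-7.00 Y0.00 E3.2076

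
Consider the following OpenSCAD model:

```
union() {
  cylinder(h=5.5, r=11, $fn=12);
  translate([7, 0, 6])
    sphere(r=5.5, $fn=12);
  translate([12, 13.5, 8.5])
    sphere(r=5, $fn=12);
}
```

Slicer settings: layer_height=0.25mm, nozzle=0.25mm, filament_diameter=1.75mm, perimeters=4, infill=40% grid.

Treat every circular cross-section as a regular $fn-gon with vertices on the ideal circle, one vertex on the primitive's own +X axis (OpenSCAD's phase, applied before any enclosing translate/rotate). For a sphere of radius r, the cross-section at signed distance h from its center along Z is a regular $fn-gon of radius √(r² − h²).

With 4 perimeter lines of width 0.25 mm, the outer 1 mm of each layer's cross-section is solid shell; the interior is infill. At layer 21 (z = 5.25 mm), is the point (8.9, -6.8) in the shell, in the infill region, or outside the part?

At z = 5.25 mm: the r=11 cylinder gives a regular 12-gon of circumradius 11 (constant along its height); the r=5.5 sphere at (7, 0) slices to a regular 12-gon of circumradius 5.449 (√(r²−h²) with h=0.75 from center); the r=5 sphere at (12, 13.5) slices to a regular 12-gon of circumradius 3.800 (√(r²−h²) with h=3.25 from center); Taking the union: the regions partially overlap (shared area 78.30 mm²), so overlapping operands fuse into one piece — 2 connected regions. Overall, the cross-section has 2 separate islands. The nearest boundary edge runs (9.53, -5.50)→(5.50, -9.53); distance from the point to it = 0.48 mm. The point is not inside any of the regions above, so it lies outside the cross-section (0.48 mm from the nearest boundary).

outside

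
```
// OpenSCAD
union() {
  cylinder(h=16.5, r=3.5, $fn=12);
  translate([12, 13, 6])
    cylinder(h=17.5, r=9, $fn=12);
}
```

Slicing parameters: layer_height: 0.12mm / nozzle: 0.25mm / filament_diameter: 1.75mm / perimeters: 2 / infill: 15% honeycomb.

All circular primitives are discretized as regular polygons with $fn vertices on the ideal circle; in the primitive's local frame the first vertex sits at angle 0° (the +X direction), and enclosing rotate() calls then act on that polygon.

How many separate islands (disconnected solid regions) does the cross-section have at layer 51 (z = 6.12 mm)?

At z = 6.12 mm: the cylinder: section is a regular 12-gon, circumradius r=3.5; the r=9 cylinder at (12, 13) contributes a regular 12-gon of circumradius 9; Taking the union: the 2 present regions are separate (no shared area or edge), so areas and boundary lengths simply add and each stays a separate island — 2 connected regions. Overall, the cross-section has 2 separate islands. Island count = 2.

2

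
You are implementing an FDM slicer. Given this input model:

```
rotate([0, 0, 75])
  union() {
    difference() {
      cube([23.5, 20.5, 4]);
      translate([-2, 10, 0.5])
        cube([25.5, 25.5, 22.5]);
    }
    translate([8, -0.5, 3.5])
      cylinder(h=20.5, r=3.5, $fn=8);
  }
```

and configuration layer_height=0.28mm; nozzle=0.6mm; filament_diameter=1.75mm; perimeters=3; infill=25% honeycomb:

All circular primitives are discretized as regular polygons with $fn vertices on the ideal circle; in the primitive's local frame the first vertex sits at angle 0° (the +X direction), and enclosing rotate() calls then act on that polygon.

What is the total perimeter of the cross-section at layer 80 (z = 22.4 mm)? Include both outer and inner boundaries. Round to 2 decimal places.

21.43 mm

At z = 22.4 mm: the cube does not reach this height (z outside [0, 4]); the 25.5×25.5 cube at (-2, 10) contributes its full rectangle (perimeter 102.00 mm); After the difference (first − rest): the first operand is absent here, so nothing remains; the r=3.5 cylinder at (8, -0.5) gives a regular 8-gon of circumradius 3.5 (constant along its height) (perimeter = 2·8·3.500·sin(180°/8) = 21.43 mm); Taking the union: only the r=3.5 cylinder at (8, -0.5) is present, so the union is just that shape — boundary = 21.43 mm; (rotated 75° about Z; rotation is an isometry so areas/perimeters/island counts are preserved). Overall, the cross-section is a single solid region. Total boundary length (outer) = 21.43 mm.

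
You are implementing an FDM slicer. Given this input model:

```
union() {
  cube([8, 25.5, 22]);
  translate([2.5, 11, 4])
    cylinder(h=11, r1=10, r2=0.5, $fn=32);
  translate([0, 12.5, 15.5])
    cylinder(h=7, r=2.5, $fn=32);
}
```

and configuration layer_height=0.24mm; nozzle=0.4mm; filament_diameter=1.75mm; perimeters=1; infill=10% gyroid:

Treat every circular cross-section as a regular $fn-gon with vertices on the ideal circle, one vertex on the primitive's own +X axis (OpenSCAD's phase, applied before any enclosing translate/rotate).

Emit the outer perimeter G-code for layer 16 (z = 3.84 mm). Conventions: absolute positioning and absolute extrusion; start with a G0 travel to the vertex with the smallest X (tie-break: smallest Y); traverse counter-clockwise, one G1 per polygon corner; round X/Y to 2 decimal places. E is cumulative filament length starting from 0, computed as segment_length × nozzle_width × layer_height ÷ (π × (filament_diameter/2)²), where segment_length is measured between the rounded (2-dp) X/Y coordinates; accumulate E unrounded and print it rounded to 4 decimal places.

At z = 3.84 mm: the 8×25.5 cube contributes its full rectangle; the cone at (2.5, 11) is not intersected at this z (z outside [4, 15]); the cylinder at (0, 12.5) does not reach this height (z outside [15.5, 22.5]); Taking the union: only the 8×25.5 cube is present, so the union is just that shape — 1 connected region. The outline is a single polygon with 4 vertices. Extrusion per mm of travel: 0.4 × 0.24 / (π × 0.875²) = 0.039912. Accumulating E over each segment gives final E = 2.6741.

G0 X0.00 Y0.00 Z3.84
G1 X8.00 Y0.00 E0.3193
G1 X8.00 Y25.50 E1.3371
G1 X0.00 Y25.50 E1.6564
G1 X0.00 Y0.00 E2.6741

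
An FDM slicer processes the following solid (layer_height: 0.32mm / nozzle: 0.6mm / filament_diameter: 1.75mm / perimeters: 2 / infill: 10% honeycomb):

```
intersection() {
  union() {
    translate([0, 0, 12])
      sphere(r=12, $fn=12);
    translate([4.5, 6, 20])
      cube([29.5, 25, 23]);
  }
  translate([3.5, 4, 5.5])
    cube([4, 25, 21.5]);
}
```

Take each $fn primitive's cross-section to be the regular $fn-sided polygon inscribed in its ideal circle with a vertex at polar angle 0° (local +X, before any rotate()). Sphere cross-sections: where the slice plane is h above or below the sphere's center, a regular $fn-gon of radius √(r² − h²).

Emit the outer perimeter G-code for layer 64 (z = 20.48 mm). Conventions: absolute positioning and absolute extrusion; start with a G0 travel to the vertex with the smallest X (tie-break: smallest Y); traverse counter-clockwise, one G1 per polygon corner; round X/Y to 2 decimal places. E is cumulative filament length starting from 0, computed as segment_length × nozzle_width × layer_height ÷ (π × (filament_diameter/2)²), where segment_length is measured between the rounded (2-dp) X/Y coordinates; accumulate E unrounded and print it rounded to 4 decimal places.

At z = 20.48 mm: the sphere: section is a regular 12-gon, circumradius = √(r²−h²) = √(12²−8.48²) = 8.491; the 29.5×25 cube at (4.5, 6) contributes its full rectangle; Taking the union: the regions partially overlap (shared area 0.60 mm²), so overlapping operands fuse into one piece — 1 connected region; the cube at (3.5, 4) (footprint 4×25) is included at this height; Taking the intersection: the 4×25 cube at (3.5, 4) partially overlaps that combined region; clipping to the common part keeps 76.57 mm² — 1 connected region. The outline is a single polygon with 10 vertices. Extrusion per mm of travel: 0.6 × 0.32 / (π × 0.875²) = 0.079824. Accumulating E over each segment gives final E = 4.8800.

G0 X3.50 Y4.00 Z20.48
G1 X7.42 Y4.00 E0.3129
G1 X7.35 Y4.25 E0.3336
G1 X5.60 Y6.00 E0.5312
G1 X7.50 Y6.00 E0.6829
G1 X7.50 Y29.00 E2.5188
G1 X4.50 Y29.00 E2.7583
G1 X4.50 Y7.10 E4.5064
G1 X4.25 Y7.35 E4.5347
G1 X3.50 Y7.55 E4.5966
G1 X3.50 Y4.00 E4.8800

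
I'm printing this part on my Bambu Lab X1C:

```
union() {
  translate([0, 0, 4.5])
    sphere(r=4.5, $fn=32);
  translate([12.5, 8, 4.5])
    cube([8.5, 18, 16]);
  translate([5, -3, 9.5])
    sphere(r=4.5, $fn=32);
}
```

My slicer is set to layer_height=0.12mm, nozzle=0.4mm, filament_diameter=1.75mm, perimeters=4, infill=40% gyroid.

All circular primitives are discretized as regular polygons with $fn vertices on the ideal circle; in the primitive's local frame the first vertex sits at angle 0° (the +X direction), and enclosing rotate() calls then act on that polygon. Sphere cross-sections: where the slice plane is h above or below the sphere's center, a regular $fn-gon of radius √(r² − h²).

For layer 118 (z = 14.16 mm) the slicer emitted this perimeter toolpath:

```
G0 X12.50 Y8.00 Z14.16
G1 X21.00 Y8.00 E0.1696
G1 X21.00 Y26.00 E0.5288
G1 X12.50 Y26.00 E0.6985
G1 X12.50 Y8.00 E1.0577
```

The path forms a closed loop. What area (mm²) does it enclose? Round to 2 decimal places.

153.00 mm²

Apply the shoelace formula to the sequence of (X, Y) vertices; enclosed area = 153.00 mm².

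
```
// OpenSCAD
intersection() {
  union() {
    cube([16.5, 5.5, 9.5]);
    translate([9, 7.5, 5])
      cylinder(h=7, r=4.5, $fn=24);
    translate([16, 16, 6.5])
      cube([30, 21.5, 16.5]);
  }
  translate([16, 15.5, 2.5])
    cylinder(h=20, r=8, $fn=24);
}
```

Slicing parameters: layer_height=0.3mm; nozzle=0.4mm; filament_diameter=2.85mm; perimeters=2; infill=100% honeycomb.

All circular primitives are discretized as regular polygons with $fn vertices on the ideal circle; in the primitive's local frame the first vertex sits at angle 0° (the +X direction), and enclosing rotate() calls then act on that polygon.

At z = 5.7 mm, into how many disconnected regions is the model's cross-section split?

1

At z = 5.7 mm: the cube (footprint 16.5×5.5) is included at this height; the r=4.5 cylinder at (9, 7.5) gives a regular 24-gon of circumradius 4.5 (constant along its height); the cube at (16, 16) is not intersected at this z (z outside [6.5, 23]); Taking the union: the regions partially overlap (shared area 14.17 mm²), so overlapping operands fuse into one piece — 1 connected region; the cylinder at (16, 15.5): section is a regular 24-gon, circumradius r=8; After intersecting: the r=8 cylinder at (16, 15.5) partially overlaps the result so far; clipping to the common part keeps 7.46 mm² — 1 connected region. The result has 1 disconnected region.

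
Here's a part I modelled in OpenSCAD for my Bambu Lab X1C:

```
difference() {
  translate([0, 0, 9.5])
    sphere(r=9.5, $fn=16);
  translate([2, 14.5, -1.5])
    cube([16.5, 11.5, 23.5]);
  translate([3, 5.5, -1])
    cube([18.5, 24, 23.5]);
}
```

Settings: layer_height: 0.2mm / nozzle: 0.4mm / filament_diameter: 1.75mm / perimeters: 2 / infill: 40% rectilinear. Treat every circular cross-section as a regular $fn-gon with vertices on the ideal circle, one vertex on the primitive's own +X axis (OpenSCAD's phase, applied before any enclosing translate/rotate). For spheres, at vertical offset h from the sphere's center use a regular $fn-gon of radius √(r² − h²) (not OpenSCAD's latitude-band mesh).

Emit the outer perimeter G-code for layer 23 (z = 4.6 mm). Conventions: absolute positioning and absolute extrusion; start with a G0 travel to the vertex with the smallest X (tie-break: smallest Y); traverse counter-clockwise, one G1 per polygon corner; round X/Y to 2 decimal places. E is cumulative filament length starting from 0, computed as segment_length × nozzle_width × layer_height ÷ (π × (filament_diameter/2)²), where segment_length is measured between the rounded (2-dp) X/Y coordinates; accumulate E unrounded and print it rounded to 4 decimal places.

G0 X-8.14 Y0.00 Z4.60
G1 X-7.52 Y-3.11 E0.1055
G1 X-5.75 Y-5.75 E0.2112
G1 X-3.11 Y-7.52 E0.3169
G1 X0.00 Y-8.14 E0.4224
G1 X3.11 Y-7.52 E0.5279
G1 X5.75 Y-5.75 E0.6336
G1 X7.52 Y-3.11 E0.7393
G1 X8.14 Y0.00 E0.8448
G1 X7.52 Y3.11 E0.9502
G1 X5.93 Y5.50 E1.0457
G1 X3.00 Y5.50 E1.1432
G1 X3.00 Y7.54 E1.2110
G1 X0.00 Y8.14 E1.3128
G1 X-3.11 Y7.52 E1.4182
G1 X-5.75 Y5.75 E1.5240
G1 X-7.52 Y3.11 E1.6297
G1 X-8.14 Y0.00 E1.7351

At z = 4.6 mm: the r=9.5 sphere contributes a regular 16-gon of circumradius √(9.5²−4.9²) = 8.139; the 16.5×11.5 cube at (2, 14.5) contributes its full rectangle; the cube at (3, 5.5) is present — its section is the full 18.5×24 rectangle; Taking the first minus the rest: starting from the r=9.5 sphere, the 16.5×11.5 cube at (2, 14.5) misses the remaining region (no effect); the 18.5×24 cube at (3, 5.5) partially overlaps it — only the 3.26 mm² overlap (of its 444.00 mm²) is removed, clipping the outline — 1 connected region. The outline is a single polygon with 17 vertices. Extrusion per mm of travel: 0.4 × 0.2 / (π × 0.875²) = 0.033260. Accumulating E over each segment gives final E = 1.7351.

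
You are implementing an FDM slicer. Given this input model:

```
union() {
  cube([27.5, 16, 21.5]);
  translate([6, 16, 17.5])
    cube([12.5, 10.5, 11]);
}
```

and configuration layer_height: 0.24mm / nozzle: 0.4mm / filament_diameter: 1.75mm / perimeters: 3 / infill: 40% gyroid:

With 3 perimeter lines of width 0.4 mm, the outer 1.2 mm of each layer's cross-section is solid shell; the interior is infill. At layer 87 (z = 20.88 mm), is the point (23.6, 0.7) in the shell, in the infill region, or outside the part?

shell

At z = 20.88 mm: the cube is present — its section is the full 27.5×16 rectangle; the 12.5×10.5 cube at (6, 16) contributes its full rectangle; Combining (union): the 2 present regions share edge segments without overlapping in area, so areas simply add but the touching pieces fuse into one outline (the shared edge portions become interior and drop out of the boundary) — 1 connected region. Overall, the cross-section is a single solid region. The nearest boundary edge runs (27.50, 0.00)→(0.00, 0.00); distance from the point to it = 0.70 mm. The point is inside the cross-section, 0.70 mm from the nearest boundary — within the 1.2 mm shell band (3 × 0.4).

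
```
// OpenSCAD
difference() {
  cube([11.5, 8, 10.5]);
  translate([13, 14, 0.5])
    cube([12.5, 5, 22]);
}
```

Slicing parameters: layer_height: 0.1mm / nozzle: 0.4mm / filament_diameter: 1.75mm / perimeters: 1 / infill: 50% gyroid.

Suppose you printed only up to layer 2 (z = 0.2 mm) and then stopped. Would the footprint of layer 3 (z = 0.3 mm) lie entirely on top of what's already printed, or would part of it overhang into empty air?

Compare the two slices. At z = 0.2: the cube (footprint 11.5×8) is included at this height (area 92.00 mm²); the cube at (13, 14) is absent (z outside [0.5, 22.5]); Taking the first minus the rest: none of the subtracted shapes is present at this height, so the 11.5×8 cube is unchanged — area = 92.00 mm². At z = 0.3: the 11.5×8 cube contributes its full rectangle (area 92.00 mm²); the cube at (13, 14) is not intersected at this z (z outside [0.5, 22.5]); Subtracting the remaining from the first: none of the subtracted shapes is present at this height, so the 11.5×8 cube is unchanged — area = 92.00 mm². Checking containment: the cross-section at z = 0.3 is a subset of the cross-section at z = 0.2.

entirely on top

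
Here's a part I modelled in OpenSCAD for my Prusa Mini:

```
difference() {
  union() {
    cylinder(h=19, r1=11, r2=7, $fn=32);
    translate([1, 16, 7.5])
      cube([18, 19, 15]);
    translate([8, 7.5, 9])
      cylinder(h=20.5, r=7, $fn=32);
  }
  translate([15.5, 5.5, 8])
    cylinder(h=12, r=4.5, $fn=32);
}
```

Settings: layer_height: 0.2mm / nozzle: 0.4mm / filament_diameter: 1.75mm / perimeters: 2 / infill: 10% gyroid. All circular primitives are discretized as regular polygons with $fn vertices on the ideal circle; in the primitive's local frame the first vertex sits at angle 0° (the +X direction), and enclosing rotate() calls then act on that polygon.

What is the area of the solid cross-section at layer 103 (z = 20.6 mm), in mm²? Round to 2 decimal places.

494.95 mm²

At z = 20.6 mm: the cone is not intersected at this z (z outside [0, 19]); the 18×19 cube at (1, 16) contributes its full rectangle (area 342.00 mm²); the r=7 cylinder at (8, 7.5) contributes a regular 32-gon of circumradius 7 (area = (32/2)·7.000²·sin(360°/32) = 152.95 mm²); Merging all regions: the 2 present regions are separate (no shared area or edge), so areas and boundary lengths simply add and each stays a separate island — area = 494.95 mm²; the cylinder at (15.5, 5.5) does not reach this height (z outside [8, 20]); After the difference (first − rest): none of the subtracted shapes is present at this height, so the result so far is unchanged — area = 494.95 mm². Overall, the cross-section has 2 separate islands. Net area = 494.95 mm².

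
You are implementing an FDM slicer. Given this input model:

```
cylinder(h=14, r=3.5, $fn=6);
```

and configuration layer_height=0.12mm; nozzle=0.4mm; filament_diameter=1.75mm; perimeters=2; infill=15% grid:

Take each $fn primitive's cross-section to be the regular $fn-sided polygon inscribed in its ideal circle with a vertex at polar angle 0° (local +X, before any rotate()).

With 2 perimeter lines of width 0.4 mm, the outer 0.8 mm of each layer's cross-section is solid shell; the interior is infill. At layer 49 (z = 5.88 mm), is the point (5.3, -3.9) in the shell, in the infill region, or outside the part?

outside

At z = 5.88 mm: the r=3.5 cylinder contributes a regular 6-gon of circumradius 3.5. Overall, the cross-section is a single solid region. The nearest boundary edge runs (1.75, -3.03)→(3.50, 0.00); distance from the point to it = 3.51 mm. The point is not inside any of the regions above, so it lies outside the cross-section (3.51 mm from the nearest boundary).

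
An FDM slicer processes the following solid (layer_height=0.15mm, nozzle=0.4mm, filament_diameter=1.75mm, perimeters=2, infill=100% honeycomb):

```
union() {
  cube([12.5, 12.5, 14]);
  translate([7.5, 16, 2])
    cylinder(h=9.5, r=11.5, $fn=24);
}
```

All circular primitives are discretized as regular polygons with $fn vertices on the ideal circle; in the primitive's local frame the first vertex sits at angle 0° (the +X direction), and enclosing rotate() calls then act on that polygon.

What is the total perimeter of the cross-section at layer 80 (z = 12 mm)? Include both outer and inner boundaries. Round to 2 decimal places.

50.00 mm

At z = 12 mm: the cube is present — its section is the full 12.5×12.5 rectangle (perimeter 50.00 mm); the cylinder at (7.5, 16) is not intersected at this z (z outside [2, 11.5]); Combining (union): only the 12.5×12.5 cube is present, so the union is just that shape — boundary = 50.00 mm. Overall, the cross-section is a single solid region. Total boundary length (outer) = 50.00 mm.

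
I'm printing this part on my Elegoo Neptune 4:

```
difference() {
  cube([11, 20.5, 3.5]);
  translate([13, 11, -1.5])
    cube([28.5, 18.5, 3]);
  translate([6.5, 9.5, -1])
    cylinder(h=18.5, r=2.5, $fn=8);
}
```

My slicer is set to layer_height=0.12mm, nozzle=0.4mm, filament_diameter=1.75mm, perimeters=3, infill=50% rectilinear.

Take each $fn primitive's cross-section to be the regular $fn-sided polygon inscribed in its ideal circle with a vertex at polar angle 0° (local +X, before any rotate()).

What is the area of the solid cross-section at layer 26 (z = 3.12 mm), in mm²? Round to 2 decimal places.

At z = 3.12 mm: the cube is present — its section is the full 11×20.5 rectangle (area 225.50 mm²); the cube at (13, 11) is not intersected at this z (z outside [-1.5, 1.5]); the r=2.5 cylinder at (6.5, 9.5) gives a regular 8-gon of circumradius 2.5 (constant along its height) (area = (8/2)·2.500²·sin(360°/8) = 17.68 mm²); Subtracting the remaining from the first: starting from the 11×20.5 cube (225.50 mm²), the r=2.5 cylinder at (6.5, 9.5) lies wholly inside it (removes its full 17.68 mm² and its 15.31 mm outline becomes a hole wall) — area = 207.82 mm². Overall, the cross-section is one region with 1 hole. Net area = 207.82 mm².

207.82 mm²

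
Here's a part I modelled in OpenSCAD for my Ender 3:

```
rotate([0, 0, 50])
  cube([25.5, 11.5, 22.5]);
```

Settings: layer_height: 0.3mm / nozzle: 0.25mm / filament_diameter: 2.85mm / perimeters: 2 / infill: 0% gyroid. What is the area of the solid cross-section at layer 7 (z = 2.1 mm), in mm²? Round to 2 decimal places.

At z = 2.1 mm: the cube is present — its section is the full 25.5×11.5 rectangle (area 293.25 mm²); (rotated 50° about Z; rotation is an isometry so areas/perimeters/island counts are preserved). Overall, the cross-section is a single solid region. Net area = 293.25 mm².

293.25 mm²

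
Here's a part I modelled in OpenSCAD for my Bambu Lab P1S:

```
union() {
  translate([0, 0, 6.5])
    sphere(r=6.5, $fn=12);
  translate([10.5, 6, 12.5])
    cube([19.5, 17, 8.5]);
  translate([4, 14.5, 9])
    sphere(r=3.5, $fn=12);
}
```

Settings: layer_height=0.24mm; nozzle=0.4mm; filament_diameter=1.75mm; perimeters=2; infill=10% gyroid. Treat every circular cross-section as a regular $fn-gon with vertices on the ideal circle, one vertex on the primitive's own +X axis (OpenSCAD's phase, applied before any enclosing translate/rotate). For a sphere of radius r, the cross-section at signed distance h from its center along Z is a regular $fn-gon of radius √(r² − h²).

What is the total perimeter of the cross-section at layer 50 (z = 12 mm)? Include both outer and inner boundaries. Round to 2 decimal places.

32.72 mm

At z = 12 mm: the sphere: section is a regular 12-gon, circumradius = √(r²−h²) = √(6.5²−5.5²) = 3.464 (perimeter = 2·12·3.464·sin(180°/12) = 21.52 mm); the cube at (10.5, 6) is absent (z outside [12.5, 21]); the r=3.5 sphere at (4, 14.5) slices to a regular 12-gon of circumradius 1.803 (√(r²−h²) with h=3 from center) (perimeter = 2·12·1.803·sin(180°/12) = 11.20 mm); Taking the union: the 2 present regions are separate (no shared area or edge), so areas and boundary lengths simply add and each stays a separate island — boundary = 32.72 mm. Overall, the cross-section has 2 separate islands. Total boundary length (outer) = 32.72 mm.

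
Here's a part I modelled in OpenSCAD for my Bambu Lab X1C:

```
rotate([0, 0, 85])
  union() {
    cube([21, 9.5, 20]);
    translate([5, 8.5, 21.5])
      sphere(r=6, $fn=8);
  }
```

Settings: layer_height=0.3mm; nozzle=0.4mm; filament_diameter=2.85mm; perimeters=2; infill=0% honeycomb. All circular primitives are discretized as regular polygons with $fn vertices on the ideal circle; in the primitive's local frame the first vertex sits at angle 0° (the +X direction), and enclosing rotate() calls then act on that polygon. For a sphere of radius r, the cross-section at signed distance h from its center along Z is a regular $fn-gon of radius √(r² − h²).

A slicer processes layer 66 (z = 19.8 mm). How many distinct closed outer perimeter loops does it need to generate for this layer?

1

At z = 19.8 mm: the cube is present — its section is the full 21×9.5 rectangle; the r=6 sphere at (5, 8.5) contributes a regular 8-gon of circumradius √(6²−1.7²) = 5.754; Merging all regions: the regions partially overlap (shared area 56.69 mm²), so overlapping operands fuse into one piece — 1 connected region; (rotated 85° about Z; rotation is an isometry so areas/perimeters/island counts are preserved). The result has 1 disconnected region.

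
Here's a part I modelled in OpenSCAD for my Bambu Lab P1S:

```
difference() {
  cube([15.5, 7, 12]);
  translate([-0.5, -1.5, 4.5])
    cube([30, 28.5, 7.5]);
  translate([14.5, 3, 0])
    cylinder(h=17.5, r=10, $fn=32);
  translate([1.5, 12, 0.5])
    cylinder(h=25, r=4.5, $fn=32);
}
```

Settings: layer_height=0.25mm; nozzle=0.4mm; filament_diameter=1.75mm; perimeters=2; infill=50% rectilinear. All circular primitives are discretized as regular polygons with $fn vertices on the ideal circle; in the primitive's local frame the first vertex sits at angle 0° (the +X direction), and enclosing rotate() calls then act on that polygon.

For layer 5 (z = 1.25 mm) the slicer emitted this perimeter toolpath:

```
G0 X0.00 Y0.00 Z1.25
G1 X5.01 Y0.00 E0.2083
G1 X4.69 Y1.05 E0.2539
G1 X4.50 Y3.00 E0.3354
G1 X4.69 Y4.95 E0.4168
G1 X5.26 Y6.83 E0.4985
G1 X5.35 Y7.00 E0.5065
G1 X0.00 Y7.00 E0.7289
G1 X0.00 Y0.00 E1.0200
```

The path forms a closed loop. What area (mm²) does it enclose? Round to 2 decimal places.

Apply the shoelace formula to the sequence of (X, Y) vertices; enclosed area = 33.27 mm².

33.27 mm²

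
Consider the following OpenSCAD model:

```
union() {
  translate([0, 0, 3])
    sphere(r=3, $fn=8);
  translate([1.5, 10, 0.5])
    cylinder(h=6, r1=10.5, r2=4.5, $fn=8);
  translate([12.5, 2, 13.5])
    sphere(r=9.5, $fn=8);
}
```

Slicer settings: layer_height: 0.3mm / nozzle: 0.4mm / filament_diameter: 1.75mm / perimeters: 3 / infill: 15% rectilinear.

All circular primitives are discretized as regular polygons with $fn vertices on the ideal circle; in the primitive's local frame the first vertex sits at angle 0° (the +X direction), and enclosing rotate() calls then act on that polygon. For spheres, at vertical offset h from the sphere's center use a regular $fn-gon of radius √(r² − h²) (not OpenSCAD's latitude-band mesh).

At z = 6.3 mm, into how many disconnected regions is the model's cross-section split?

At z = 6.3 mm: the sphere does not reach this height (|z−center|=3.300 > r=3); the cone at (1.5, 10) (r1=10.5→r2=4.5) has section circumradius 4.700 here — a regular 8-gon; the r=9.5 sphere at (12.5, 2) slices to a regular 8-gon of circumradius 6.198 (√(r²−h²) with h=7.2 from center); Merging all regions: the 2 present regions are separate (no shared area or edge), so areas and boundary lengths simply add and each stays a separate island — 2 connected regions. The result has 2 disconnected regions.

2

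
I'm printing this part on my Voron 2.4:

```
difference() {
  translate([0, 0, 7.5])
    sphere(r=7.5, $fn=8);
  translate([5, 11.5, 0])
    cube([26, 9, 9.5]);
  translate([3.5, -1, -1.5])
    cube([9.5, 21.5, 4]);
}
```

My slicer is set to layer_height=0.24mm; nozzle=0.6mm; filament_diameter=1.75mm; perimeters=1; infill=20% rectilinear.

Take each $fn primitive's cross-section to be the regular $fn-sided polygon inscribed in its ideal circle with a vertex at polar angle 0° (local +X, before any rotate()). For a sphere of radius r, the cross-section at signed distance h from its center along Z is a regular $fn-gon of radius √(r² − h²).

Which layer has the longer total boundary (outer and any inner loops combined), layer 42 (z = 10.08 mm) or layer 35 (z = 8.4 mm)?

Layer 42 (z = 10.08): the sphere: section is a regular 8-gon, circumradius = √(r²−h²) = √(7.5²−2.58²) = 7.042 (perimeter = 2·8·7.042·sin(180°/8) = 43.12 mm); the cube at (5, 11.5) is not intersected at this z (z outside [0, 9.5]); the cube at (3.5, -1) does not reach this height (z outside [-1.5, 2.5]); After the difference (first − rest): none of the subtracted shapes is present at this height, so the r=7.5 sphere is unchanged — boundary = 43.12 mm. So its perimeter = 43.12 mm. Layer 35 (z = 8.4): the r=7.5 sphere slices to a regular 8-gon of circumradius 7.446 (√(r²−h²) with h=0.9 from center) (perimeter = 2·8·7.446·sin(180°/8) = 45.59 mm); the cube at (5, 11.5) is present — its section is the full 26×9 rectangle (perimeter 70.00 mm); the cube at (3.5, -1) is absent (z outside [-1.5, 2.5]); After the difference (first − rest): starting from the r=7.5 sphere, the 26×9 cube at (5, 11.5) misses the remaining region (no effect) — boundary = 45.59 mm. So its perimeter = 45.59 mm. Layer 35 is larger (45.59 vs 43.12 mm).

layer 35 (z = 8.4 mm)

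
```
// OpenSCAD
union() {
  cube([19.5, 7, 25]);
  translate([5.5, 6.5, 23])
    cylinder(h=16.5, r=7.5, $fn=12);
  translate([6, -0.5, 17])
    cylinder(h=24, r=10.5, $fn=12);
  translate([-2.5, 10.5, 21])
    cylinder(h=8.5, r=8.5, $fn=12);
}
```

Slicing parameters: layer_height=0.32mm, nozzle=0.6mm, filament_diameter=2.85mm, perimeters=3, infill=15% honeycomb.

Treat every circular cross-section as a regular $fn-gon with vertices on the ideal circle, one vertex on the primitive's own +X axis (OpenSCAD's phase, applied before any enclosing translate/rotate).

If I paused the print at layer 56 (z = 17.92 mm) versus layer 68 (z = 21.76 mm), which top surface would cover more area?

Layer 56 (z = 17.92): the cube (footprint 19.5×7) is included at this height (area 136.50 mm²); the cylinder at (5.5, 6.5) is absent (z outside [23, 39.5]); the r=10.5 cylinder at (6, -0.5) contributes a regular 12-gon of circumradius 10.5 (area = (12/2)·10.500²·sin(360°/12) = 330.75 mm²); the cylinder at (-2.5, 10.5) is not intersected at this z (z outside [21, 29.5]); Merging all regions: the regions partially overlap — summed areas 467.25 mm² minus the doubly-counted overlap 106.14 mm² gives 361.11 mm² — area = 361.11 mm². So its area = 361.11 mm². Layer 68 (z = 21.76): the cube is present — its section is the full 19.5×7 rectangle (area 136.50 mm²); the cylinder at (5.5, 6.5) is absent (z outside [23, 39.5]); the r=10.5 cylinder at (6, -0.5) gives a regular 12-gon of circumradius 10.5 (constant along its height) (area = (12/2)·10.500²·sin(360°/12) = 330.75 mm²); the r=8.5 cylinder at (-2.5, 10.5) contributes a regular 12-gon of circumradius 8.5 (area = (12/2)·8.500²·sin(360°/12) = 216.75 mm²); Merging all regions: the regions partially overlap — summed areas 684.00 mm² minus the doubly-counted overlap 145.17 mm² gives 538.83 mm² — area = 538.83 mm². So its area = 538.83 mm². Layer 68 is larger (538.83 vs 361.11 mm²).

layer 68 (z = 21.76 mm)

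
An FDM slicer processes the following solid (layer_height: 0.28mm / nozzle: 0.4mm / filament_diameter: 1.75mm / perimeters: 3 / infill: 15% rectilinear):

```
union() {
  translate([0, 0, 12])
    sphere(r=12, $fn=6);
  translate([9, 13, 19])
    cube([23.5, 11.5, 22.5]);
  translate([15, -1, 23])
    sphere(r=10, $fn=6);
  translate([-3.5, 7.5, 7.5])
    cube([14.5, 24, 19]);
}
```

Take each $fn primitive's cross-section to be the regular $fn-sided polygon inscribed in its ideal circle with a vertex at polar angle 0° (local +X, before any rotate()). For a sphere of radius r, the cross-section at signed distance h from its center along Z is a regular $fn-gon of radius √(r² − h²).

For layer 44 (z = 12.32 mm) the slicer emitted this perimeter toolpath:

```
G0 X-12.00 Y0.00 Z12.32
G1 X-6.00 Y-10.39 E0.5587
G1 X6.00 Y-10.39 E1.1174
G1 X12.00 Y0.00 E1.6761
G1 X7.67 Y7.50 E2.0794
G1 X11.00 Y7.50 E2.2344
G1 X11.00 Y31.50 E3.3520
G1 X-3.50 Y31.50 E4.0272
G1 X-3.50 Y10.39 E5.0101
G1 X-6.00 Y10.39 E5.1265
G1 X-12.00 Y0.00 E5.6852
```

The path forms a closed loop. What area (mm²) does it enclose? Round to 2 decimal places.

Apply the shoelace formula to the sequence of (X, Y) vertices; enclosed area = 692.18 mm².

692.18 mm²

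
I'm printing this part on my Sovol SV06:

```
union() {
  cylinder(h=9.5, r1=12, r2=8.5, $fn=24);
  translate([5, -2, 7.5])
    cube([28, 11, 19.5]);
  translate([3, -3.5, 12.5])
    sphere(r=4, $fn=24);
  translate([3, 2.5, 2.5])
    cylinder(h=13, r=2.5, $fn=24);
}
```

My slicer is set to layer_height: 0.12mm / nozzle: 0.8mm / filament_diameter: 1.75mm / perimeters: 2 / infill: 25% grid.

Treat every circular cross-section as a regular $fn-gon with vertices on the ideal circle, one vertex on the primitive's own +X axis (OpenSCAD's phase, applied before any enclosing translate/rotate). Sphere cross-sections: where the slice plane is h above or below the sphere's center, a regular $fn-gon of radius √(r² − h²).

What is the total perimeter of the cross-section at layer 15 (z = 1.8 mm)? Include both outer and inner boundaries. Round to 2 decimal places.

At z = 1.8 mm: the cone (r1=12→r2=8.5) has section circumradius 11.337 here — a regular 24-gon (perimeter = 2·24·11.337·sin(180°/24) = 71.03 mm); the cube at (5, -2) does not reach this height (z outside [7.5, 27]); the sphere at (3, -3.5) is absent (|z−center|=10.700 > r=4); the cylinder at (3, 2.5) is absent (z outside [2.5, 15.5]); Combining (union): only the cone is present, so the union is just that shape — boundary = 71.03 mm. Overall, the cross-section is a single solid region. Total boundary length (outer) = 71.03 mm.

71.03 mm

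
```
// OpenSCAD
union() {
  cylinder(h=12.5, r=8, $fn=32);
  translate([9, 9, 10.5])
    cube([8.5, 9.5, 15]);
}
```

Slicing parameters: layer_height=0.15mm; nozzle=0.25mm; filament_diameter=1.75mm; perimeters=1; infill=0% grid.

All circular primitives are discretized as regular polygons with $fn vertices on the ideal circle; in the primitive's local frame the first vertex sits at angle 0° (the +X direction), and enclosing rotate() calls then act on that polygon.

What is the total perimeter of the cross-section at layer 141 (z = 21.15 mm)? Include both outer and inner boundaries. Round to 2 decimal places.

36.00 mm

At z = 21.15 mm: the cylinder is absent (z outside [0, 12.5]); the cube at (9, 9) (footprint 8.5×9.5) is included at this height (perimeter 36.00 mm); Merging all regions: only the 8.5×9.5 cube at (9, 9) is present, so the union is just that shape — boundary = 36.00 mm. Overall, the cross-section is a single solid region. Total boundary length (outer) = 36.00 mm.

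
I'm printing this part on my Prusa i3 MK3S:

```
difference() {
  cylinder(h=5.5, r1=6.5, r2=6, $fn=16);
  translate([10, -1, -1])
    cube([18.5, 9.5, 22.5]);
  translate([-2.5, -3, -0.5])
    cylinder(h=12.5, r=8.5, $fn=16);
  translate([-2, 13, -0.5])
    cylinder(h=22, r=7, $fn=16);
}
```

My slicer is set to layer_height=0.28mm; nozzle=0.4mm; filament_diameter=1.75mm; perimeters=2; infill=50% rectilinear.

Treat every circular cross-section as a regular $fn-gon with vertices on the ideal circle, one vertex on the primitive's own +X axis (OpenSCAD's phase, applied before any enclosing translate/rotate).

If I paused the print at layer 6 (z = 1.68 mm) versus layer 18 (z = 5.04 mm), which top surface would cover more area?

layer 6 (z = 1.68 mm)

Layer 6 (z = 1.68): the cone: at t=0.305 of its height the radius interpolates to r₁+(r₂−r₁)t = 6.347, giving a regular 16-gon of that circumradius (area = (16/2)·6.347²·sin(360°/16) = 123.34 mm²); the cube at (10, -1) is present — its section is the full 18.5×9.5 rectangle (area 175.75 mm²); the r=8.5 cylinder at (-2.5, -3) gives a regular 16-gon of circumradius 8.5 (constant along its height) (area = (16/2)·8.500²·sin(360°/16) = 221.19 mm²); the r=7 cylinder at (-2, 13) gives a regular 16-gon of circumradius 7 (constant along its height) (area = (16/2)·7.000²·sin(360°/16) = 150.01 mm²); Subtracting the remaining from the first: starting from the cone (123.34 mm²), the 18.5×9.5 cube at (10, -1) misses the remaining region (no effect); the r=8.5 cylinder at (-2.5, -3) partially overlaps it — only the 106.73 mm² overlap (of its 221.19 mm²) is removed, clipping the outline; the r=7 cylinder at (-2, 13) misses the remaining region (no effect) — area = 16.61 mm². So its area = 16.61 mm². Layer 18 (z = 5.04): the cone: at t=0.916 of its height the radius interpolates to r₁+(r₂−r₁)t = 6.042, giving a regular 16-gon of that circumradius (area = (16/2)·6.042²·sin(360°/16) = 111.75 mm²); the 18.5×9.5 cube at (10, -1) contributes its full rectangle (area 175.75 mm²); the r=8.5 cylinder at (-2.5, -3) contributes a regular 16-gon of circumradius 8.5 (area = (16/2)·8.500²·sin(360°/16) = 221.19 mm²); the r=7 cylinder at (-2, 13) contributes a regular 16-gon of circumradius 7 (area = (16/2)·7.000²·sin(360°/16) = 150.01 mm²); Taking the first minus the rest: starting from the cone (111.75 mm²), the 18.5×9.5 cube at (10, -1) misses the remaining region (no effect); the r=8.5 cylinder at (-2.5, -3) partially overlaps it — only the 99.52 mm² overlap (of its 221.19 mm²) is removed, clipping the outline; the r=7 cylinder at (-2, 13) misses the remaining region (no effect) — area = 12.23 mm². So its area = 12.23 mm². Layer 6 is larger (16.61 vs 12.23 mm²).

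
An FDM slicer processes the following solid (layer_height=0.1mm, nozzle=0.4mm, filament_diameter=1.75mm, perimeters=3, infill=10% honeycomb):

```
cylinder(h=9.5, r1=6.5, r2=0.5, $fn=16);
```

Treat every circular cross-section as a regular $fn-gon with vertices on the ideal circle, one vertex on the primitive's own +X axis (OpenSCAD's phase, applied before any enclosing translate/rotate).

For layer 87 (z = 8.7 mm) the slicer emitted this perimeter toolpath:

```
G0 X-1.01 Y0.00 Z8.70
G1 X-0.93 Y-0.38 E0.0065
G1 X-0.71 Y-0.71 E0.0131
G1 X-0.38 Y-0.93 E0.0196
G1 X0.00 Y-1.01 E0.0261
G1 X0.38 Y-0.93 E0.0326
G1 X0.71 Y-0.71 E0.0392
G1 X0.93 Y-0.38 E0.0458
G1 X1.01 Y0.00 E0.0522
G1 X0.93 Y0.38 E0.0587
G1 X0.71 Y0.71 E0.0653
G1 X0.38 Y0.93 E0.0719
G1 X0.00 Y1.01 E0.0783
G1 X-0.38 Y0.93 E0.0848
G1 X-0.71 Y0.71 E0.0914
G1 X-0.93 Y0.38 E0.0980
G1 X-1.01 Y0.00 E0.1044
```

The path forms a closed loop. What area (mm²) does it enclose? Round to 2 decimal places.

3.10 mm²

Apply the shoelace formula to the sequence of (X, Y) vertices; enclosed area = 3.10 mm².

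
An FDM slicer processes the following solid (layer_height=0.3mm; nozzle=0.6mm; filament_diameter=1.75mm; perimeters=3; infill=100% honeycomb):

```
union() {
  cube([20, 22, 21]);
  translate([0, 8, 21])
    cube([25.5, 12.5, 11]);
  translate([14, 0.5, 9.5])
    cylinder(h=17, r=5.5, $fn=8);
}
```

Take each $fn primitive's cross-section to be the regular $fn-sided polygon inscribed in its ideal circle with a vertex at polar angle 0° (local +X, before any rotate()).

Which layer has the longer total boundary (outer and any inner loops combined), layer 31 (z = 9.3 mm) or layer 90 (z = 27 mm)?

layer 31 (z = 9.3 mm)

Layer 31 (z = 9.3): the cube is present — its section is the full 20×22 rectangle (perimeter 84.00 mm); the cube at (0, 8) is not intersected at this z (z outside [21, 32]); the cylinder at (14, 0.5) is absent (z outside [9.5, 26.5]); Taking the union: only the 20×22 cube is present, so the union is just that shape — boundary = 84.00 mm. So its perimeter = 84.00 mm. Layer 90 (z = 27): the cube is absent (z outside [0, 21]); the 25.5×12.5 cube at (0, 8) contributes its full rectangle (perimeter 76.00 mm); the cylinder at (14, 0.5) does not reach this height (z outside [9.5, 26.5]); Merging all regions: only the 25.5×12.5 cube at (0, 8) is present, so the union is just that shape — boundary = 76.00 mm. So its perimeter = 76.00 mm. Layer 31 is larger (84.00 vs 76.00 mm).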